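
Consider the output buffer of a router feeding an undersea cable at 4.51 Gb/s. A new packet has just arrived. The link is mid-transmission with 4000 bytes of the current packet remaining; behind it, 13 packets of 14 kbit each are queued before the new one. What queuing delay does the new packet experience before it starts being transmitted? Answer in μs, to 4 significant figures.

Each queued packet: L/R = 14000/4510000000 = 3.10421 μs.
13 queued → 40.3548 μs.
Plus remaining 32000 bits of current packet: 7.09534 μs.
Queuing delay = 47.45 μs.

47.45 μs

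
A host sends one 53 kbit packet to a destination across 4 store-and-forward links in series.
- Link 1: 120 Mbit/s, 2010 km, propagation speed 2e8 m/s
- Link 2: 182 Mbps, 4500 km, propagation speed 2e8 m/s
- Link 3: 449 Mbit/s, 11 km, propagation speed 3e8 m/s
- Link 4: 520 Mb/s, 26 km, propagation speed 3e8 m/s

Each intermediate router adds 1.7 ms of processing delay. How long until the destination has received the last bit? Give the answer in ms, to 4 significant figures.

38.73 ms

L = 53000 bits.
Transmission delays (L/R per hop): 0.441667, 0.291209, 0.11804, 0.101923 ms; sum = 0.952839 ms.
Propagation delays (d/s per hop): 10.05, 22.5, 0.0366667, 0.0866667 ms; sum = 32.6733 ms.
Processing at 3 router(s): 3 × 1.7 ms = 5.1 ms.
End-to-end = 38.73 ms.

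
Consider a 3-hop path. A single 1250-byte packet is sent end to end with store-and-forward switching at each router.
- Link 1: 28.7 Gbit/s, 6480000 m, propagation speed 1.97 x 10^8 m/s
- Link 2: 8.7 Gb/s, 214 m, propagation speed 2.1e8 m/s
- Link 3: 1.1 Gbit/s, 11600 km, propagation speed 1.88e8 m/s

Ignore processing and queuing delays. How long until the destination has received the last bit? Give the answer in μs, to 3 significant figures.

94600 μs

L = 1250 × 8 = 10000 bits.
Transmission delays (L/R per hop): 0.348432, 1.14943, 9.09091 μs; sum = 10.5888 μs.
Propagation delays (d/s per hop): 32893.4, 1.01905, 61702.1 μs; sum = 94596.5 μs.
End-to-end = 94600 μs.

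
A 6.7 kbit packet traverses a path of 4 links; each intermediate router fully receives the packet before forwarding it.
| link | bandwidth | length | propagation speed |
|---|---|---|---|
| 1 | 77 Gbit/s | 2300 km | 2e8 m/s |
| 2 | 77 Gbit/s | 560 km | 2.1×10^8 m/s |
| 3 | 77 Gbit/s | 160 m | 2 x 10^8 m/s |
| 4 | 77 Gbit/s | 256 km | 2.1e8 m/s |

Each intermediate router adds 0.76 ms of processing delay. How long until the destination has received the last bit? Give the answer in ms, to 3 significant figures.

17.7 ms

L = 6700 bits.
Transmission delay per hop = L/R = 6700/77000000000 = 8.7013e-05 ms; 4 hops → 0.000348052 ms.
Propagation delays (d/s per hop): 11.5, 2.66667, 0.0008, 1.21905 ms; sum = 15.3865 ms.
Processing at 3 router(s): 3 × 0.76 ms = 2.28 ms.
End-to-end = 17.7 ms.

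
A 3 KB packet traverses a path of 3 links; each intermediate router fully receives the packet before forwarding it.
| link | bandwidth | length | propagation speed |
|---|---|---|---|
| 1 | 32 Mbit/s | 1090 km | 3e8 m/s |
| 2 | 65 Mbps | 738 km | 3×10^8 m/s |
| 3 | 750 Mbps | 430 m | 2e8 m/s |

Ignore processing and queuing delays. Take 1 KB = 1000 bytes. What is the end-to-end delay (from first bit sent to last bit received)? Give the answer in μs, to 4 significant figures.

L = 24000 bits.
Transmission delays (L/R per hop): 750, 369.231, 32 μs; sum = 1151.23 μs.
Propagation delays (d/s per hop): 3633.33, 2460, 2.15 μs; sum = 6095.48 μs.
End-to-end = 7247 μs.

7247 μs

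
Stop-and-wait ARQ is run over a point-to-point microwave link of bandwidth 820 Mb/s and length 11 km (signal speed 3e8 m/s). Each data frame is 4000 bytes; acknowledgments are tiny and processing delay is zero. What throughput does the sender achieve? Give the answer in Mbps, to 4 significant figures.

t_tx = L/R = 32000/820000000 = 3.90244e-05 s.
t_prop = 11000/300000000 = 3.66667e-05 s; RTT = 7.33333e-05 s.
Cycle = t_tx + RTT = 0.000112358 s.
Throughput = L / cycle = 32000 / 0.000112358 = 284.8 Mbps.

284.8 Mbps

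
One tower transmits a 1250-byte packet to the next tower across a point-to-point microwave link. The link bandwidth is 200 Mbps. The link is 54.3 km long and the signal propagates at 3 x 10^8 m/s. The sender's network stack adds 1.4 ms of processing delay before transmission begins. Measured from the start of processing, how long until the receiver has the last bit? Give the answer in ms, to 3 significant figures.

1.63 ms

L = 1250 × 8 = 10000 bits.
Transmission delay = L/R = 10000 / 200000000 = 0.05 ms.
Propagation delay = d/s = 54300 m / 300000000 m/s = 0.181 ms.
Plus processing delay 1.4 ms = 1.4 ms.
Total = 1.63 ms.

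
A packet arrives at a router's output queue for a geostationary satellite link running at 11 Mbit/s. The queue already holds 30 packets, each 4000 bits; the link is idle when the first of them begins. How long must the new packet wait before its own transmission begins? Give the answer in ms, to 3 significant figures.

10.9 ms

Each queued packet: L/R = 4000/11000000 = 0.363636 ms.
30 queued → 10.9091 ms.
Queuing delay = 10.9 ms.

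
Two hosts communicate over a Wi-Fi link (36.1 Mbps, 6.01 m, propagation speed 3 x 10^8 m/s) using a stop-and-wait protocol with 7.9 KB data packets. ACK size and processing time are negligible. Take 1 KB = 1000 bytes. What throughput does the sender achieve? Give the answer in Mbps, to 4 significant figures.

t_tx = L/R = 63200/36100000 = 0.00175069 s.
t_prop = 6.01/300000000 = 2.00333e-08 s; RTT = 4.00667e-08 s.
Cycle = t_tx + RTT = 0.00175073 s.
Throughput = L / cycle = 63200 / 0.00175073 = 36.10 Mbps.

36.10 Mbps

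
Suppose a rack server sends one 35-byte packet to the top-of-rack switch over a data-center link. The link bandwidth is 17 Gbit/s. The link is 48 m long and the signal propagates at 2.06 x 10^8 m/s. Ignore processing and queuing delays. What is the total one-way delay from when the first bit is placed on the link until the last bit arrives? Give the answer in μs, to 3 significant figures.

L = 35 × 8 = 280 bits.
Transmission delay = L/R = 280 / 17000000000 = 0.0164706 μs.
Propagation delay = d/s = 48 m / 206000000 m/s = 0.23301 μs.
Total = 0.249 μs.

0.249 μs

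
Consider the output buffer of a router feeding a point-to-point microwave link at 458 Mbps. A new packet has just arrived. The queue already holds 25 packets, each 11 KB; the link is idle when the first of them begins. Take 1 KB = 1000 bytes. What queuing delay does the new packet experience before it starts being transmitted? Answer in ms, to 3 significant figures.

4.80 ms

Each queued packet: L/R = 88000/458000000 = 0.19214 ms.
25 queued → 4.80349 ms.
Queuing delay = 4.80 ms.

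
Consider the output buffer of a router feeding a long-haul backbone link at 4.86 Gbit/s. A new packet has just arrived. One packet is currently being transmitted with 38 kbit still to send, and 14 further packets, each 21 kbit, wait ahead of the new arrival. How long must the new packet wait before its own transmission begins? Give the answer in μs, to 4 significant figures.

68.31 μs

Each queued packet: L/R = 21000/4860000000 = 4.32099 μs.
14 queued → 60.4938 μs.
Plus remaining 38000 bits of current packet: 7.81893 μs.
Queuing delay = 68.31 μs.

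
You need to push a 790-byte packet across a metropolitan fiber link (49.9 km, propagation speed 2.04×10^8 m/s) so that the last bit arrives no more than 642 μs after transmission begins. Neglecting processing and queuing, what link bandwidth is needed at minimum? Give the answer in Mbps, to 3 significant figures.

15.9 Mbps

L = 6320 bits.
Propagation delay = 49900 / 204000000 = 244.608 μs.
Transmission budget = 642 − 244.608 = 397.392 μs.
R ≥ L / t_tx = 6320 bits / 0.000397392 s = 15.9 Mbps.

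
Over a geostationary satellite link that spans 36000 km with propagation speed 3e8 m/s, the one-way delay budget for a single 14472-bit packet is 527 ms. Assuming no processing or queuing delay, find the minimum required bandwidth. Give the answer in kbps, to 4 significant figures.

Propagation delay = 36000000 / 300000000 = 120 ms.
Transmission budget = 527 − 120 = 407 ms.
R ≥ L / t_tx = 14472 bits / 0.407 s = 35.56 kbps.

35.56 kbps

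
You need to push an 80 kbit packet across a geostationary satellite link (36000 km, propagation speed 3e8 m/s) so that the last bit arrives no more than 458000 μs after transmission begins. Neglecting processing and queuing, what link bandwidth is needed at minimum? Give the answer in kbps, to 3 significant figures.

Propagation delay = 36000000 / 300000000 = 120000 μs.
Transmission budget = 458000 − 120000 = 338000 μs.
R ≥ L / t_tx = 80000 bits / 0.338 s = 237 kbps.

237 kbps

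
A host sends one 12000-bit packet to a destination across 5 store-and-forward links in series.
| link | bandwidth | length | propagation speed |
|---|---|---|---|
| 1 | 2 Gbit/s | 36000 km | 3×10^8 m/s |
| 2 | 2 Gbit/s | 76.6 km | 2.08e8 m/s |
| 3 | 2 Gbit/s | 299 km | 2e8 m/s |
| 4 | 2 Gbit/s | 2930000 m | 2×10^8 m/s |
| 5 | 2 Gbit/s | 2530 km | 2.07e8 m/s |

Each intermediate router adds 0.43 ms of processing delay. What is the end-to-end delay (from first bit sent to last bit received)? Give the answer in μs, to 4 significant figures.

Transmission delay per hop = L/R = 12000/2000000000 = 6 μs; 5 hops → 30 μs.
Propagation delays (d/s per hop): 120000, 368.269, 1495, 14650, 12222.2 μs; sum = 148735 μs.
Processing at 4 router(s): 4 × 0.43 ms = 1720 μs.
End-to-end = 150500 μs.

150500 μs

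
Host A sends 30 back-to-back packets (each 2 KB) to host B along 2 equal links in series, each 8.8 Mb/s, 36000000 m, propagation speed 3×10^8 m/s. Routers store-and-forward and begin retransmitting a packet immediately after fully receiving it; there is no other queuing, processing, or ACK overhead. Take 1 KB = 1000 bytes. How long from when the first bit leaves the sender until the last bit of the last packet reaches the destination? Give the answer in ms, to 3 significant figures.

Per-hop transmission t_tx = L/R = 16000/8800000 = 1.81818 ms.
Per-hop propagation t_prop = 36000000/300000000 = 120 ms.
Pipeline fill: first packet needs 2·t_tx to clear all hops; remaining 29 packets each add one t_tx.
Total = (2+30-1)·t_tx + 2·t_prop = 31·1.81818 + 2·120 = 296 ms.

296 ms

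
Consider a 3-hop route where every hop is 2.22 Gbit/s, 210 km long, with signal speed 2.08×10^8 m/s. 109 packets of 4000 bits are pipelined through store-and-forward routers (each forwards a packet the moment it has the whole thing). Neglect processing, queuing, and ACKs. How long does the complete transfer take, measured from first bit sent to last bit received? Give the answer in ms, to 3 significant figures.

3.23 ms

Per-hop transmission t_tx = L/R = 4000/2220000000 = 0.0018018 ms.
Per-hop propagation t_prop = 210000/208000000 = 1.00962 ms.
Pipeline fill: first packet needs 3·t_tx to clear all hops; remaining 108 packets each add one t_tx.
Total = (3+109-1)·t_tx + 3·t_prop = 111·0.0018018 + 3·1.00962 = 3.23 ms.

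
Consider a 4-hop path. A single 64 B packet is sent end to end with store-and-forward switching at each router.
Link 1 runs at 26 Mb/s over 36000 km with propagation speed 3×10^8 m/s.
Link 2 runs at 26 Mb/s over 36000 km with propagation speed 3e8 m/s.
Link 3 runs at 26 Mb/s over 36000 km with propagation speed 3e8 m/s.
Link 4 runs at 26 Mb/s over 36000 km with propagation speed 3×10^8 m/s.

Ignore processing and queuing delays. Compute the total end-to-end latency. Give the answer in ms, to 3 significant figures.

L = 64 × 8 = 512 bits.
Transmission delay per hop = L/R = 512/26000000 = 0.0196923 ms; 4 hops → 0.0787692 ms.
Propagation delays (d/s per hop): 120, 120, 120, 120 ms; sum = 480 ms.
End-to-end = 480 ms.

480 ms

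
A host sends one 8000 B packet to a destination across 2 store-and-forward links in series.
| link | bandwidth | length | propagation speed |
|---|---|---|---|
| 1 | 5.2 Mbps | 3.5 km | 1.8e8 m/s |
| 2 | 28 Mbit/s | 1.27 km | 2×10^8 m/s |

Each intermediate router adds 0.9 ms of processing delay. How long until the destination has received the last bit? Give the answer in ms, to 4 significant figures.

L = 8000 × 8 = 64000 bits.
Transmission delays (L/R per hop): 12.3077, 2.28571 ms; sum = 14.5934 ms.
Propagation delays (d/s per hop): 0.0194444, 0.00635 ms; sum = 0.0257944 ms.
Processing at 1 router(s): 1 × 0.9 ms = 0.9 ms.
End-to-end = 15.52 ms.

15.52 ms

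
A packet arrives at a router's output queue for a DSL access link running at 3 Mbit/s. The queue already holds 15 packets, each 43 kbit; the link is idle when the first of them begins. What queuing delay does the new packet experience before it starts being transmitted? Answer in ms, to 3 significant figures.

Each queued packet: L/R = 43000/3000000 = 14.3333 ms.
15 queued → 215 ms.
Queuing delay = 215 ms.

215 ms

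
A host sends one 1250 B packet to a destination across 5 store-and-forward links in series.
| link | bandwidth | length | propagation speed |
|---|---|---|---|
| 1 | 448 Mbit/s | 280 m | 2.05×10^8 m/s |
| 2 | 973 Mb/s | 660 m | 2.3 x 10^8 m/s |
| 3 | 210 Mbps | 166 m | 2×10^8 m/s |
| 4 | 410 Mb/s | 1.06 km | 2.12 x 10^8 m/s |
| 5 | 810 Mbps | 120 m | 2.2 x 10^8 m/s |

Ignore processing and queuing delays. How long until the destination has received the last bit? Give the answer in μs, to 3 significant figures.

128 μs

L = 1250 × 8 = 10000 bits.
Transmission delays (L/R per hop): 22.3214, 10.2775, 47.619, 24.3902, 12.3457 μs; sum = 116.954 μs.
Propagation delays (d/s per hop): 1.36585, 2.86957, 0.83, 5, 0.545455 μs; sum = 10.6109 μs.
End-to-end = 128 μs.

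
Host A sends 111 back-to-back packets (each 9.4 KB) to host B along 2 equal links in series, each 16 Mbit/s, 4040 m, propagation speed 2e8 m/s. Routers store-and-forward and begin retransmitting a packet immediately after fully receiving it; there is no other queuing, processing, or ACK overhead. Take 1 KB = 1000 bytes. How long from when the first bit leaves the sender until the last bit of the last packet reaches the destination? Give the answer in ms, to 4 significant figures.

526.4 ms

Per-hop transmission t_tx = L/R = 75200/16000000 = 4.7 ms.
Per-hop propagation t_prop = 4040/200000000 = 0.0202 ms.
Pipeline fill: first packet needs 2·t_tx to clear all hops; remaining 110 packets each add one t_tx.
Total = (2+111-1)·t_tx + 2·t_prop = 112·4.7 + 2·0.0202 = 526.4 ms.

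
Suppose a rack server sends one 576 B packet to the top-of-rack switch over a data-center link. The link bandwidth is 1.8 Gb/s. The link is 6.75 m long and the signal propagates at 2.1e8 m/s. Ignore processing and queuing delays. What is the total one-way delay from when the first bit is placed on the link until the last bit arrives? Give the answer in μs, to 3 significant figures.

L = 576 × 8 = 4608 bits.
Transmission delay = L/R = 4608 / 1800000000 = 2.56 μs.
Propagation delay = d/s = 6.75 m / 210000000 m/s = 0.0321429 μs.
Total = 2.59 μs.

2.59 μs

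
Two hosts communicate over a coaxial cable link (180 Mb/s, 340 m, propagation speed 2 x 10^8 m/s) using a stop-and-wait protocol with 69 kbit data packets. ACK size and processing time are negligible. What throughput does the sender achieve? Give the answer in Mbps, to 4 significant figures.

t_tx = L/R = 69000/180000000 = 0.000383333 s.
t_prop = 340/200000000 = 1.7e-06 s; RTT = 3.4e-06 s.
Cycle = t_tx + RTT = 0.000386733 s.
Throughput = L / cycle = 69000 / 0.000386733 = 178.4 Mbps.

178.4 Mbps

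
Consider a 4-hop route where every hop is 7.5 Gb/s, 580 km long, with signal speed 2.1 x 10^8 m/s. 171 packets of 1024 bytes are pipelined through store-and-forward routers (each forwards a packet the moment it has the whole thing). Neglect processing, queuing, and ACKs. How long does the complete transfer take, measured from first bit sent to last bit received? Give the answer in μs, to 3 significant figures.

11200 μs

Per-hop transmission t_tx = L/R = 8192/7500000000 = 1.09227 μs.
Per-hop propagation t_prop = 580000/210000000 = 2761.9 μs.
Pipeline fill: first packet needs 4·t_tx to clear all hops; remaining 170 packets each add one t_tx.
Total = (4+171-1)·t_tx + 4·t_prop = 174·1.09227 + 4·2761.9 = 11200 μs.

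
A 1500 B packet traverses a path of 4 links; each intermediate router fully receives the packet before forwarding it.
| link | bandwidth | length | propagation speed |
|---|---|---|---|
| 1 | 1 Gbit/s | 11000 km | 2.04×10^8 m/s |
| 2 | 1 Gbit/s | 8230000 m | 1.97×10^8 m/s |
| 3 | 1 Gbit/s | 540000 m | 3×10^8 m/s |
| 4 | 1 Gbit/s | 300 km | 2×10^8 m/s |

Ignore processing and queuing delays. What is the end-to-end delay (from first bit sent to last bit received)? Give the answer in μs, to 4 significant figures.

L = 1500 × 8 = 12000 bits.
Transmission delay per hop = L/R = 12000/1000000000 = 12 μs; 4 hops → 48 μs.
Propagation delays (d/s per hop): 53921.6, 41776.6, 1800, 1500 μs; sum = 98998.2 μs.
End-to-end = 99050 μs.

99050 μs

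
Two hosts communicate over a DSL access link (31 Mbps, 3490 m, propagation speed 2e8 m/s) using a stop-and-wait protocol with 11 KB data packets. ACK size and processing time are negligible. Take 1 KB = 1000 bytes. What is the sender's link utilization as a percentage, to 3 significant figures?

98.8 %

t_tx = L/R = 88000/31000000 = 0.00283871 s.
t_prop = 3490/200000000 = 1.745e-05 s; RTT = 3.49e-05 s.
Cycle = t_tx + RTT = 0.00287361 s.
Utilization = t_tx / cycle = 0.00283871/0.00287361 = 98.8 %.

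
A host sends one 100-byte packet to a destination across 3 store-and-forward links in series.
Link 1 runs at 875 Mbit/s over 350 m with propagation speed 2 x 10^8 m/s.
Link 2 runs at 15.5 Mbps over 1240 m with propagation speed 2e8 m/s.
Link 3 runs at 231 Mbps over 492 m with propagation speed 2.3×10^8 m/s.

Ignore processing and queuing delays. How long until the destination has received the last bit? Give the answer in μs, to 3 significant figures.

66.1 μs

L = 100 × 8 = 800 bits.
Transmission delays (L/R per hop): 0.914286, 51.6129, 3.4632 μs; sum = 55.9904 μs.
Propagation delays (d/s per hop): 1.75, 6.2, 2.13913 μs; sum = 10.0891 μs.
End-to-end = 66.1 μs.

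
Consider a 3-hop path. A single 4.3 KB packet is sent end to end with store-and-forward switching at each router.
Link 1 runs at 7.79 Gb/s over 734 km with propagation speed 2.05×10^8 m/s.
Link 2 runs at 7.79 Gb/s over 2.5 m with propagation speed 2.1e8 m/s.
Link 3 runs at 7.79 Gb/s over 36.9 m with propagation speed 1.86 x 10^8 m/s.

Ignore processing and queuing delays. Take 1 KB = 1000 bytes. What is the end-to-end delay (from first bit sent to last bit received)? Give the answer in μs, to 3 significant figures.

L = 34400 bits.
Transmission delay per hop = L/R = 34400/7790000000 = 4.41592 μs; 3 hops → 13.2478 μs.
Propagation delays (d/s per hop): 3580.49, 0.0119048, 0.198387 μs; sum = 3580.7 μs.
End-to-end = 3590 μs.

3590 μs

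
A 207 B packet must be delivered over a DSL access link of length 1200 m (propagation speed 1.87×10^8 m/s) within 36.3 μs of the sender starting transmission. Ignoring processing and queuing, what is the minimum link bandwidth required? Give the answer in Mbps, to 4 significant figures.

55.42 Mbps

L = 1656 bits.
Propagation delay = 1200 / 187000000 = 6.41711 μs.
Transmission budget = 36.3 − 6.41711 = 29.8829 μs.
R ≥ L / t_tx = 1656 bits / 2.98829e-05 s = 55.42 Mbps.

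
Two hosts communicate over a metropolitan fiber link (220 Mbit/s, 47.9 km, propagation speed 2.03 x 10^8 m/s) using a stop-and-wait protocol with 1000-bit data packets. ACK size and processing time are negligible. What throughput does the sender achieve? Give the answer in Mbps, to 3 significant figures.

2.10 Mbps

t_tx = L/R = 1000/220000000 = 4.54545e-06 s.
t_prop = 47900/2.03e+08 = 0.000235961 s; RTT = 0.000471921 s.
Cycle = t_tx + RTT = 0.000476467 s.
Throughput = L / cycle = 1000 / 0.000476467 = 2.10 Mbps.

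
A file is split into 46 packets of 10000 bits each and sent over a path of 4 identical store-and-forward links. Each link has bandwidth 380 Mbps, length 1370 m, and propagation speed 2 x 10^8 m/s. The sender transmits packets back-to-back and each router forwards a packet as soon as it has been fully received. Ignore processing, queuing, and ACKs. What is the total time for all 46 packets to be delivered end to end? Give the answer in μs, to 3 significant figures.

1320 μs

Per-hop transmission t_tx = L/R = 10000/380000000 = 26.3158 μs.
Per-hop propagation t_prop = 1370/200000000 = 6.85 μs.
Pipeline fill: first packet needs 4·t_tx to clear all hops; remaining 45 packets each add one t_tx.
Total = (4+46-1)·t_tx + 4·t_prop = 49·26.3158 + 4·6.85 = 1320 μs.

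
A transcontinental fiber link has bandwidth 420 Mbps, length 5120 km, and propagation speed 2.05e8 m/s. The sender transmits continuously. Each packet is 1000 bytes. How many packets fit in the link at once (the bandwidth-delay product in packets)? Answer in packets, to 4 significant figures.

1311 packets

Propagation delay = 5120000 / 2.05e+08 = 0.0249756 s.
BDP = R × t_prop = 420000000 × 0.0249756 = 10489800 bits.
In packets of 8000 bits: 1311 packets.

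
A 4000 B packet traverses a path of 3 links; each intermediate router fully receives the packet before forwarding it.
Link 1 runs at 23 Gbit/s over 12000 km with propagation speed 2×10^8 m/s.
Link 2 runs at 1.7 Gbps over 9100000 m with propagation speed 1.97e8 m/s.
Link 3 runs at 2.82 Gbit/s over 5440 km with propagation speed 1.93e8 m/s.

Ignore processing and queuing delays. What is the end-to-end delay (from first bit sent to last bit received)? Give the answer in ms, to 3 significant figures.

134 ms

L = 4000 × 8 = 32000 bits.
Transmission delays (L/R per hop): 0.0013913, 0.0188235, 0.0113475 ms; sum = 0.0315624 ms.
Propagation delays (d/s per hop): 60, 46.1929, 28.1865 ms; sum = 134.379 ms.
End-to-end = 134 ms.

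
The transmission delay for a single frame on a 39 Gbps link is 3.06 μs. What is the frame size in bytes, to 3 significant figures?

14900 bytes

L = R × t_tx = 39000000000 b/s × 3.06e-06 s = 119340 bits.
In bytes: 119340 / 8 = 14900 bytes.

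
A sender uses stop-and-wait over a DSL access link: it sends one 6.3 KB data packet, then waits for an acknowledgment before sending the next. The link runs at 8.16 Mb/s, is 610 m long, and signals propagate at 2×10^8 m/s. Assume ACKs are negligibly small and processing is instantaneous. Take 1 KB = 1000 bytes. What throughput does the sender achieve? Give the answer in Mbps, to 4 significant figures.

t_tx = L/R = 50400/8160000 = 0.00617647 s.
t_prop = 610/200000000 = 3.05e-06 s; RTT = 6.1e-06 s.
Cycle = t_tx + RTT = 0.00618257 s.
Throughput = L / cycle = 50400 / 0.00618257 = 8.152 Mbps.

8.152 Mbps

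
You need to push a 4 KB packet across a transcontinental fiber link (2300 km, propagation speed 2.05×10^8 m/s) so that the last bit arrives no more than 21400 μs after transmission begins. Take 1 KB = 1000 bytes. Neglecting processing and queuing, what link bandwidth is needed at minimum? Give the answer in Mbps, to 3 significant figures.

L = 32000 bits.
Propagation delay = 2300000 / 2.05e+08 = 11219.5 μs.
Transmission budget = 21400 − 11219.5 = 10180.5 μs.
R ≥ L / t_tx = 32000 bits / 0.0101805 s = 3.14 Mbps.

3.14 Mbps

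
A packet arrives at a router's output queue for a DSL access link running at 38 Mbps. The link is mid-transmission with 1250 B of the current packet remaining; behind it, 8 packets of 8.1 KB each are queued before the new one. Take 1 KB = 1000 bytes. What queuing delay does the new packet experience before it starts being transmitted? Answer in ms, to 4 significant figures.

13.91 ms

Each queued packet: L/R = 64800/38000000 = 1.70526 ms.
8 queued → 13.6421 ms.
Plus remaining 10000 bits of current packet: 0.263158 ms.
Queuing delay = 13.91 ms.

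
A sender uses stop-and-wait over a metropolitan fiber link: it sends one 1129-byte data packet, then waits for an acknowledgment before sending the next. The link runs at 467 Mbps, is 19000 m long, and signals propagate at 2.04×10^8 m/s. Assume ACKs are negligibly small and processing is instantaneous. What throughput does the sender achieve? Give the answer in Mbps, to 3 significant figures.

43.9 Mbps

t_tx = L/R = 9032/467000000 = 1.93405e-05 s.
t_prop = 19000/204000000 = 9.31373e-05 s; RTT = 0.000186275 s.
Cycle = t_tx + RTT = 0.000205615 s.
Throughput = L / cycle = 9032 / 0.000205615 = 43.9 Mbps.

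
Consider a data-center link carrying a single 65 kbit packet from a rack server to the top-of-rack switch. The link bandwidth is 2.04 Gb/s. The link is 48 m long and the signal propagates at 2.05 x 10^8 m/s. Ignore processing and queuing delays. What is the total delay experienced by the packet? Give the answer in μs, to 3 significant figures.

32.1 μs

L = 65000 bits.
Transmission delay = L/R = 65000 / 2040000000 = 31.8627 μs.
Propagation delay = d/s = 48 m / 2.05e+08 m/s = 0.234146 μs.
Total = 32.1 μs.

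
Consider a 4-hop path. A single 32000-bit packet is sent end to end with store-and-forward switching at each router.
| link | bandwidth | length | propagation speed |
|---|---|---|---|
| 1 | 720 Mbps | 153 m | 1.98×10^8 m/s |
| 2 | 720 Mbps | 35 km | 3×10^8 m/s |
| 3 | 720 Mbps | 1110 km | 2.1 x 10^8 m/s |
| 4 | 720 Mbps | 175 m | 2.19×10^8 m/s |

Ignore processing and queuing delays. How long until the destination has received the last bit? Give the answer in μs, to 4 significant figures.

5582 μs

Transmission delay per hop = L/R = 32000/720000000 = 44.4444 μs; 4 hops → 177.778 μs.
Propagation delays (d/s per hop): 0.772727, 116.667, 5285.71, 0.799087 μs; sum = 5403.95 μs.
End-to-end = 5582 μs.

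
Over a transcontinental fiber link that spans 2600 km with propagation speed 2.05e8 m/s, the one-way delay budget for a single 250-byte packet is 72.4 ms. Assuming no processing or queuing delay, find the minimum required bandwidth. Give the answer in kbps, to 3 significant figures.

L = 2000 bits.
Propagation delay = 2600000 / 2.05e+08 = 12.6829 ms.
Transmission budget = 72.4 − 12.6829 = 59.7171 ms.
R ≥ L / t_tx = 2000 bits / 0.0597171 s = 33.5 kbps.

33.5 kbps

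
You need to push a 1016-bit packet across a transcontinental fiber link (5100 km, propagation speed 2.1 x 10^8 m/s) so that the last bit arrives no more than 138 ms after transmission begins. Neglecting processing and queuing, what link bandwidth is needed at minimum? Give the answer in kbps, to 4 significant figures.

8.935 kbps

Propagation delay = 5100000 / 210000000 = 24.2857 ms.
Transmission budget = 138 − 24.2857 = 113.714 ms.
R ≥ L / t_tx = 1016 bits / 0.113714 s = 8.935 kbps.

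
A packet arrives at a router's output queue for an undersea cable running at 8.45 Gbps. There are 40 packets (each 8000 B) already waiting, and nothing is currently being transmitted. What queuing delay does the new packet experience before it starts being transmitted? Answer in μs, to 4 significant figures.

303.0 μs

Each queued packet: L/R = 64000/8.45e+09 = 7.57396 μs.
40 queued → 302.959 μs.
Queuing delay = 303.0 μs.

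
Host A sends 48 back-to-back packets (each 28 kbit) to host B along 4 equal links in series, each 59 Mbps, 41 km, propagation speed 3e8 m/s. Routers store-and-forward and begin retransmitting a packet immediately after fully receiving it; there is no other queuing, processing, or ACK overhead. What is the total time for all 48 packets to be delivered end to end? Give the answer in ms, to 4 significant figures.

Per-hop transmission t_tx = L/R = 28000/59000000 = 0.474576 ms.
Per-hop propagation t_prop = 41000/300000000 = 0.136667 ms.
Pipeline fill: first packet needs 4·t_tx to clear all hops; remaining 47 packets each add one t_tx.
Total = (4+48-1)·t_tx + 4·t_prop = 51·0.474576 + 4·0.136667 = 24.75 ms.

24.75 ms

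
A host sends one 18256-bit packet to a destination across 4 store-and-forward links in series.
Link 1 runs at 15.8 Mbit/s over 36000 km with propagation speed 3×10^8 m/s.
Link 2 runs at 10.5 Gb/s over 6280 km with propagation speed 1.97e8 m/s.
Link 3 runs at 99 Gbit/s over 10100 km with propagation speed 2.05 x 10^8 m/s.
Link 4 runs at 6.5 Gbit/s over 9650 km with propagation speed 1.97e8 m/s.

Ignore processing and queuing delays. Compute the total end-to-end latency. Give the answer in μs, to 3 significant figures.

251000 μs

Transmission delays (L/R per hop): 1155.44, 1.73867, 0.184404, 2.80862 μs; sum = 1160.17 μs.
Propagation delays (d/s per hop): 120000, 31878.2, 49268.3, 48984.8 μs; sum = 250131 μs.
End-to-end = 251000 μs.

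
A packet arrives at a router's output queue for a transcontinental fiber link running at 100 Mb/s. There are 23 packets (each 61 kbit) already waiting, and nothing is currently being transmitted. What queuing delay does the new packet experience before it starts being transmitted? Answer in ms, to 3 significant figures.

14.0 ms

Each queued packet: L/R = 61000/100000000 = 0.61 ms.
23 queued → 14.03 ms.
Queuing delay = 14.0 ms.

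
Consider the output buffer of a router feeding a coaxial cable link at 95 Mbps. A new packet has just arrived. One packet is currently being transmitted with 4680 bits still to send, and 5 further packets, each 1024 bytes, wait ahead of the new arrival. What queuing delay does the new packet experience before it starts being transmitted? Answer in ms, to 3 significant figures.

0.480 ms

Each queued packet: L/R = 8192/95000000 = 0.0862316 ms.
5 queued → 0.431158 ms.
Plus remaining 4680 bits of current packet: 0.0492632 ms.
Queuing delay = 0.480 ms.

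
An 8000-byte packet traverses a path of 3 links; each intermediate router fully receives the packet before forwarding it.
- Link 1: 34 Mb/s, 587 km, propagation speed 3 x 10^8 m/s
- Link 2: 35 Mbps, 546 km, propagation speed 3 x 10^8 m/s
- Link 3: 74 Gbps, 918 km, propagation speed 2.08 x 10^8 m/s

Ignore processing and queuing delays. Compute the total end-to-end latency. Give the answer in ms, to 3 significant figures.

L = 8000 × 8 = 64000 bits.
Transmission delays (L/R per hop): 1.88235, 1.82857, 0.000864865 ms; sum = 3.71179 ms.
Propagation delays (d/s per hop): 1.95667, 1.82, 4.41346 ms; sum = 8.19013 ms.
End-to-end = 11.9 ms.

11.9 ms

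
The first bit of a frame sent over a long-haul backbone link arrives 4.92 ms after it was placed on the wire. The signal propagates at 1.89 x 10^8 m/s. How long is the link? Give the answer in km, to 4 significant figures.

d = s × t_prop = 189000000 × 0.00492 = 929.9 km.

929.9 km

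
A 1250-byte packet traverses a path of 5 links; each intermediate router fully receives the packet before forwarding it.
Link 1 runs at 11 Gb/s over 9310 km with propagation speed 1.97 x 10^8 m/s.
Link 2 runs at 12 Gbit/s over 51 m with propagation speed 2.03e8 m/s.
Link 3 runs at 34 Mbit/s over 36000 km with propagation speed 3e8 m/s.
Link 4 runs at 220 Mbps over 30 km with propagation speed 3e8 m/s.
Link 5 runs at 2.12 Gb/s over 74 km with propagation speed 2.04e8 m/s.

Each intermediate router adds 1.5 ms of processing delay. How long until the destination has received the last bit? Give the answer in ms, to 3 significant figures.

L = 1250 × 8 = 10000 bits.
Transmission delays (L/R per hop): 0.000909091, 0.000833333, 0.294118, 0.0454545, 0.00471698 ms; sum = 0.346032 ms.
Propagation delays (d/s per hop): 47.2589, 0.000251232, 120, 0.1, 0.362745 ms; sum = 167.722 ms.
Processing at 4 router(s): 4 × 1.5 ms = 6 ms.
End-to-end = 174 ms.

174 ms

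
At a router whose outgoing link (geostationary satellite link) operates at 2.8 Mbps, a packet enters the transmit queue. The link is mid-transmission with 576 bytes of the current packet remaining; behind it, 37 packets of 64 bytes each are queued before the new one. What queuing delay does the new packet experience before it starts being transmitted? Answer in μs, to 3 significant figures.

Each queued packet: L/R = 512/2800000 = 182.857 μs.
37 queued → 6765.71 μs.
Plus remaining 4608 bits of current packet: 1645.71 μs.
Queuing delay = 8410 μs.

8410 μs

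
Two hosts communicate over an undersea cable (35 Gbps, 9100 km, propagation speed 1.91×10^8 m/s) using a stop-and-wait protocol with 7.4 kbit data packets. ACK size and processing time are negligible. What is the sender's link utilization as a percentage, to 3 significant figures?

0.000222 %

t_tx = L/R = 7400/35000000000 = 2.11429e-07 s.
t_prop = 9100000/191000000 = 0.047644 s; RTT = 0.095288 s.
Cycle = t_tx + RTT = 0.0952882 s.
Utilization = t_tx / cycle = 2.11429e-07/0.0952882 = 0.000222 %.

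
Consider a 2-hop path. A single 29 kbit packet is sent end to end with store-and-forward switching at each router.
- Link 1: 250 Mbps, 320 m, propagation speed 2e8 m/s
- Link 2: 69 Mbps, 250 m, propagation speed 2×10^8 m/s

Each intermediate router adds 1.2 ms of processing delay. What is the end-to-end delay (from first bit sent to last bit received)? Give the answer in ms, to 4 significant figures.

1.739 ms

L = 29000 bits.
Transmission delays (L/R per hop): 0.116, 0.42029 ms; sum = 0.53629 ms.
Propagation delays (d/s per hop): 0.0016, 0.00125 ms; sum = 0.00285 ms.
Processing at 1 router(s): 1 × 1.2 ms = 1.2 ms.
End-to-end = 1.739 ms.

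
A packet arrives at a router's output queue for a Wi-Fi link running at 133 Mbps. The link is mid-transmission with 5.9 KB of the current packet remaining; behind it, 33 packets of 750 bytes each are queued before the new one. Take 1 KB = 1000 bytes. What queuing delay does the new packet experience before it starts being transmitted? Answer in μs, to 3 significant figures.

Each queued packet: L/R = 6000/133000000 = 45.1128 μs.
33 queued → 1488.72 μs.
Plus remaining 47200 bits of current packet: 354.887 μs.
Queuing delay = 1840 μs.

1840 μs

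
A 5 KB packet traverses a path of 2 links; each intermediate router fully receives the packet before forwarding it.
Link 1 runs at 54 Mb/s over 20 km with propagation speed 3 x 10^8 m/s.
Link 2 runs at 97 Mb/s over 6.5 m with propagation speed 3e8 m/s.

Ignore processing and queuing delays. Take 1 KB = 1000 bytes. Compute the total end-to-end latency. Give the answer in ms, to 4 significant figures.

1.220 ms

L = 40000 bits.
Transmission delays (L/R per hop): 0.740741, 0.412371 ms; sum = 1.15311 ms.
Propagation delays (d/s per hop): 0.0666667, 2.16667e-05 ms; sum = 0.0666883 ms.
End-to-end = 1.220 ms.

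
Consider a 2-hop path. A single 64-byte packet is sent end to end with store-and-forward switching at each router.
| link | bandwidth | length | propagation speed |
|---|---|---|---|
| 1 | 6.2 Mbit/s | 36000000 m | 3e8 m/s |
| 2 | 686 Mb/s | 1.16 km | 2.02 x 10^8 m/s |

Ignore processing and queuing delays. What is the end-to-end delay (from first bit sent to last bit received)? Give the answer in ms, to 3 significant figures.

120 ms

L = 64 × 8 = 512 bits.
Transmission delays (L/R per hop): 0.0825806, 0.000746356 ms; sum = 0.083327 ms.
Propagation delays (d/s per hop): 120, 0.00574257 ms; sum = 120.006 ms.
End-to-end = 120 ms.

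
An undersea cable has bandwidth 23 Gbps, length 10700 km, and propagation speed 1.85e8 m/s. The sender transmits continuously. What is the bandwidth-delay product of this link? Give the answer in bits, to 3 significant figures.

1330000000 bits

Propagation delay = 10700000 / 185000000 = 0.0578378 s.
BDP = R × t_prop = 23000000000 × 0.0578378 = 1330270000 bits.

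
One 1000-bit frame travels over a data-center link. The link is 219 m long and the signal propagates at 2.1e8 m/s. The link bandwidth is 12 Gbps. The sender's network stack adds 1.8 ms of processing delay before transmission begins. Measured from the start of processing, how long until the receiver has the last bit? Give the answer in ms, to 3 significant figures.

1.80 ms

Transmission delay = L/R = 1000 / 12000000000 = 8.33333e-05 ms.
Propagation delay = d/s = 219 m / 210000000 m/s = 0.00104286 ms.
Plus processing delay 1.8 ms = 1.8 ms.
Total = 1.80 ms.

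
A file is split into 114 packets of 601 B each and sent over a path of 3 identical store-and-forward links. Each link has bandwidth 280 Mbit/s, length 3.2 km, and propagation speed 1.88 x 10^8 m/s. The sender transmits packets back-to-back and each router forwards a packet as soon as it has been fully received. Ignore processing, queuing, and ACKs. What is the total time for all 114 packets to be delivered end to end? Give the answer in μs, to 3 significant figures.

2040 μs

Per-hop transmission t_tx = L/R = 4808/280000000 = 17.1714 μs.
Per-hop propagation t_prop = 3200/188000000 = 17.0213 μs.
Pipeline fill: first packet needs 3·t_tx to clear all hops; remaining 113 packets each add one t_tx.
Total = (3+114-1)·t_tx + 3·t_prop = 116·17.1714 + 3·17.0213 = 2040 μs.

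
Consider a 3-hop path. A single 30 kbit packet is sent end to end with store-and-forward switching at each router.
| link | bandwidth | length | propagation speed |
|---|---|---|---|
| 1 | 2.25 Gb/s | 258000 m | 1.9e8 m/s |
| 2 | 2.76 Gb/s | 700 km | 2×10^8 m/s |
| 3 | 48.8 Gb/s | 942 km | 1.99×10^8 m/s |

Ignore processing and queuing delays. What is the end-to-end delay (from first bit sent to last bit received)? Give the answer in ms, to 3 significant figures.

L = 30000 bits.
Transmission delays (L/R per hop): 0.0133333, 0.0108696, 0.000614754 ms; sum = 0.0248177 ms.
Propagation delays (d/s per hop): 1.35789, 3.5, 4.73367 ms; sum = 9.59156 ms.
End-to-end = 9.62 ms.

9.62 ms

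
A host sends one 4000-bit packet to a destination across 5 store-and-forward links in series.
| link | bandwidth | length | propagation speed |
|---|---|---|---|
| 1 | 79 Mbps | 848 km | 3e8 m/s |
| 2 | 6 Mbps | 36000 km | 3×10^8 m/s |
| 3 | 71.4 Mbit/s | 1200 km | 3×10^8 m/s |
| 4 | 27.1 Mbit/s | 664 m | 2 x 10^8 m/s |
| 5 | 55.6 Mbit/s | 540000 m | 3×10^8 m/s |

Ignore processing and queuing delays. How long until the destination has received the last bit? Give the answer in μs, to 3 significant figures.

130000 μs

Transmission delays (L/R per hop): 50.6329, 666.667, 56.0224, 147.601, 71.9424 μs; sum = 992.866 μs.
Propagation delays (d/s per hop): 2826.67, 120000, 4000, 3.32, 1800 μs; sum = 128630 μs.
End-to-end = 130000 μs.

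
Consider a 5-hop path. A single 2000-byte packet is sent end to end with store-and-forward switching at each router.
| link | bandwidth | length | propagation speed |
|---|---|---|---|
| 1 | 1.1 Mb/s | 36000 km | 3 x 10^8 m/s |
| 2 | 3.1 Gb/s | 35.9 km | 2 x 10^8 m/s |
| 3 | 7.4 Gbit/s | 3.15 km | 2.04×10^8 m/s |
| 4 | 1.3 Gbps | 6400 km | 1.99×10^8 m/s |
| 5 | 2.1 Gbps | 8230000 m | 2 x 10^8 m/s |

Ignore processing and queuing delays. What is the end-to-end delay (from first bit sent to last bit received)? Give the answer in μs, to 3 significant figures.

L = 2000 × 8 = 16000 bits.
Transmission delays (L/R per hop): 14545.5, 5.16129, 2.16216, 12.3077, 7.61905 μs; sum = 14572.7 μs.
Propagation delays (d/s per hop): 120000, 179.5, 15.4412, 32160.8, 41150 μs; sum = 193506 μs.
End-to-end = 208000 μs.

208000 μs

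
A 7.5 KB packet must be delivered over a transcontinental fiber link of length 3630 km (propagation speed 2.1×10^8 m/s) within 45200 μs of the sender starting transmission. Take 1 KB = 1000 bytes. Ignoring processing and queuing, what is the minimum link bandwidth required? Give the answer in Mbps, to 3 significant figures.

L = 60000 bits.
Propagation delay = 3630000 / 210000000 = 17285.7 μs.
Transmission budget = 45200 − 17285.7 = 27914.3 μs.
R ≥ L / t_tx = 60000 bits / 0.0279143 s = 2.15 Mbps.

2.15 Mbps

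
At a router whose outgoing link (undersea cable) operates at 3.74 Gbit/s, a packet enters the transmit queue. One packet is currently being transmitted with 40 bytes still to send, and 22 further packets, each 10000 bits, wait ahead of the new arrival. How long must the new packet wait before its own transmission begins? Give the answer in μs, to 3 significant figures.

58.9 μs

Each queued packet: L/R = 10000/3740000000 = 2.6738 μs.
22 queued → 58.8235 μs.
Plus remaining 320 bits of current packet: 0.0855615 μs.
Queuing delay = 58.9 μs.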